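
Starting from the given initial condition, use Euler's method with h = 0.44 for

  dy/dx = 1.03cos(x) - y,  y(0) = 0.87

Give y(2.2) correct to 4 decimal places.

Euler: y_{n+1} = y_n + h·f(x_n, y_n).
x=0.000000, y=0.870000: f=0.160000 → y ← 0.870000 + 0.44·0.160000 = 0.940400
x=0.440000, y=0.940400: f=-0.008506 → y ← 0.940400 + 0.44·(-0.008506) = 0.936657
x=0.880000, y=0.936657: f=-0.280392 → y ← 0.936657 + 0.44·(-0.280392) = 0.813285
x=1.320000, y=0.813285: f=-0.557664 → y ← 0.813285 + 0.44·(-0.557664) = 0.567913
x=1.760000, y=0.567913: f=-0.761632 → y ← 0.567913 + 0.44·(-0.761632) = 0.232795
y(2.2) ≈ 0.2328

0.2328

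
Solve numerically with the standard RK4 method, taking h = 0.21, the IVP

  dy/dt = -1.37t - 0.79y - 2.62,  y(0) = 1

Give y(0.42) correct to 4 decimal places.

RK4: k1 = f(t_n, y_n); k2 = f(t_n + h/2, y_n + (h/2)·k1); k3 = f(t_n + h/2, y_n + (h/2)·k2); k4 = f(t_n + h, y_n + h·k3); y_{n+1} = y_n + (h/6)·(k1 + 2k2 + 2k3 + k4).
t=0.000000, y=1.000000:
  k1 = f(0.000000, 1.000000) = -3.410000
  k2 = f(0.105000, 0.641950) = -3.270990
  k3 = f(0.105000, 0.656546) = -3.282521
  k4 = f(0.210000, 0.310671) = -3.153130
  y ← 1.000000 + (0.21/6)·(k1 + 2k2 + 2k3 + k4) = 0.311545
t=0.210000, y=0.311545:
  k1 = f(0.210000, 0.311545) = -3.153820
  k2 = f(0.315000, -0.019606) = -3.036061
  k3 = f(0.315000, -0.007242) = -3.045829
  k4 = f(0.420000, -0.328079) = -2.936217
  y ← 0.311545 + (0.21/6)·(k1 + 2k2 + 2k3 + k4) = -0.327339
y(0.42) ≈ -0.3273

-0.3273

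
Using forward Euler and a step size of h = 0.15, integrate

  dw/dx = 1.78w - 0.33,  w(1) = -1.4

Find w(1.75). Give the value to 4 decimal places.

-4.9909

Euler: w_{n+1} = w_n + h·f(x_n, w_n).
x=1.000000, w=-1.400000: f=-2.822000 → w ← -1.400000 + 0.15·(-2.822000) = -1.823300
x=1.150000, w=-1.823300: f=-3.575474 → w ← -1.823300 + 0.15·(-3.575474) = -2.359621
x=1.300000, w=-2.359621: f=-4.530126 → w ← -2.359621 + 0.15·(-4.530126) = -3.039140
x=1.450000, w=-3.039140: f=-5.739669 → w ← -3.039140 + 0.15·(-5.739669) = -3.900090
x=1.600000, w=-3.900090: f=-7.272161 → w ← -3.900090 + 0.15·(-7.272161) = -4.990914
w(1.75) ≈ -4.9909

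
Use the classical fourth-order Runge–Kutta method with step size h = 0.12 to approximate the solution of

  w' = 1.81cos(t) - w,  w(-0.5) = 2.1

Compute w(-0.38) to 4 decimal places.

RK4: k1 = f(t_n, w_n); k2 = f(t_n + h/2, w_n + (h/2)·k1); k3 = f(t_n + h/2, w_n + (h/2)·k2); k4 = f(t_n + h, w_n + h·k3); w_{n+1} = w_n + (h/6)·(k1 + 2k2 + 2k3 + k4).
t=-0.500000, w=2.100000:
  k1 = f(-0.500000, 2.100000) = -0.511576
  k2 = f(-0.440000, 2.069305) = -0.431705
  k3 = f(-0.440000, 2.074098) = -0.436497
  k4 = f(-0.380000, 2.047620) = -0.366737
  w ← 2.100000 + (0.12/6)·(k1 + 2k2 + 2k3 + k4) = 2.047706
w(-0.38) ≈ 2.0477

2.0477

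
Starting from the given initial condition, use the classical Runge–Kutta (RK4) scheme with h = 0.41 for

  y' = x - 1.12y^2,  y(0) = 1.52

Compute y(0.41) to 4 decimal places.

0.9567

RK4: k1 = f(x_n, y_n); k2 = f(x_n + h/2, y_n + (h/2)·k1); k3 = f(x_n + h/2, y_n + (h/2)·k2); k4 = f(x_n + h, y_n + h·k3); y_{n+1} = y_n + (h/6)·(k1 + 2k2 + 2k3 + k4).
x=0.000000, y=1.520000:
  k1 = f(0.000000, 1.520000) = -2.587648
  k2 = f(0.205000, 0.989532) = -0.891675
  k3 = f(0.205000, 1.337207) = -1.797696
  k4 = f(0.410000, 0.782945) = -0.276562
  y ← 1.520000 + (0.41/6)·(k1 + 2k2 + 2k3 + k4) = 0.956732
y(0.41) ≈ 0.9567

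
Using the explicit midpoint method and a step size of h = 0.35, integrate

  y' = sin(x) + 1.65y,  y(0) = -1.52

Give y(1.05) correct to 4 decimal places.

Midpoint: k1 = f(x_n, y_n); k2 = f(x_n + h/2, y_n + (h/2)·k1); y_{n+1} = y_n + h·k2.
x=0.000000, y=-1.520000:
  k1 = f(0.000000, -1.520000) = -2.508000
  k2 = f(0.175000, -1.958900) = -3.058077
  y ← -1.520000 + 0.35·(-3.058077) = -2.590327
x=0.350000, y=-2.590327:
  k1 = f(0.350000, -2.590327) = -3.931142
  k2 = f(0.525000, -3.278277) = -4.907944
  y ← -2.590327 + 0.35·(-4.907944) = -4.308107
x=0.700000, y=-4.308107:
  k1 = f(0.700000, -4.308107) = -6.464159
  k2 = f(0.875000, -5.439335) = -8.207359
  y ← -4.308107 + 0.35·(-8.207359) = -7.180683
y(1.05) ≈ -7.1807

-7.1807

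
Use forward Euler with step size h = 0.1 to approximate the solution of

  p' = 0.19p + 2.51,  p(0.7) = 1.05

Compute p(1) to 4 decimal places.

1.8784

Euler: p_{n+1} = p_n + h·f(x_n, p_n).
x=0.700000, p=1.050000: f=2.709500 → p ← 1.050000 + 0.1·2.709500 = 1.320950
x=0.800000, p=1.320950: f=2.760980 → p ← 1.320950 + 0.1·2.760980 = 1.597048
x=0.900000, p=1.597048: f=2.813439 → p ← 1.597048 + 0.1·2.813439 = 1.878392
p(1) ≈ 1.8784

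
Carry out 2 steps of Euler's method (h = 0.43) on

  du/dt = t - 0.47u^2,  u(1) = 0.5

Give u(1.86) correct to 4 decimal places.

Euler: u_{n+1} = u_n + h·f(t_n, u_n).
t=1.000000, u=0.500000: f=0.882500 → u ← 0.500000 + 0.43·0.882500 = 0.879475
t=1.430000, u=0.879475: f=1.066466 → u ← 0.879475 + 0.43·1.066466 = 1.338055
u(1.86) ≈ 1.3381

1.3381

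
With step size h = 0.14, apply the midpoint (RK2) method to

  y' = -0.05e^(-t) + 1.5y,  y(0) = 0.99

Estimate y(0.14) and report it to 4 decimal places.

1.2125

Midpoint: k1 = f(t_n, y_n); k2 = f(t_n + h/2, y_n + (h/2)·k1); y_{n+1} = y_n + h·k2.
t=0.000000, y=0.990000:
  k1 = f(0.000000, 0.990000) = 1.435000
  k2 = f(0.070000, 1.090450) = 1.589055
  y ← 0.990000 + 0.14·1.589055 = 1.212468
y(0.14) ≈ 1.2125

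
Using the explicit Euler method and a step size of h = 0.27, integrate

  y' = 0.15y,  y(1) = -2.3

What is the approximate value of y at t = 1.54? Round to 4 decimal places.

Euler: y_{n+1} = y_n + h·f(t_n, y_n).
t=1.000000, y=-2.300000: f=-0.345000 → y ← -2.300000 + 0.27·(-0.345000) = -2.393150
t=1.270000, y=-2.393150: f=-0.358972 → y ← -2.393150 + 0.27·(-0.358972) = -2.490073
y(1.54) ≈ -2.4901

-2.4901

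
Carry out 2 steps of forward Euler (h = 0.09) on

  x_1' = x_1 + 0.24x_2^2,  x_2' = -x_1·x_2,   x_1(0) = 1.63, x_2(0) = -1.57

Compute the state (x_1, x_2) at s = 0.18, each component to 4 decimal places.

Euler on (x_1,x_2): x_1_{n+1} = x_1_n + h·x_1', x_2_{n+1} = x_2_n + h·x_2'.
0.000000: (1.630000, -1.570000); f=(2.221576, 2.559100) → (1.829942, -1.339681)
0.090000: (1.829942, -1.339681); f=(2.260681, 2.451538) → (2.033403, -1.119043)
(x_1(0.18), x_2(0.18)) ≈ (2.0334, -1.1190)

2.0334, -1.1190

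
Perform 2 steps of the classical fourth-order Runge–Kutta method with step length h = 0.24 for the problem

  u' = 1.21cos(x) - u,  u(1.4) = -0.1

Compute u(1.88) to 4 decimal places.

-0.1022

RK4: k1 = f(x_n, u_n); k2 = f(x_n + h/2, u_n + (h/2)·k1); k3 = f(x_n + h/2, u_n + (h/2)·k2); k4 = f(x_n + h, u_n + h·k3); u_{n+1} = u_n + (h/6)·(k1 + 2k2 + 2k3 + k4).
x=1.400000, u=-0.100000:
  k1 = f(1.400000, -0.100000) = 0.305660
  k2 = f(1.520000, -0.063321) = 0.124758
  k3 = f(1.520000, -0.085029) = 0.146466
  k4 = f(1.640000, -0.064848) = -0.018822
  u ← -0.100000 + (0.24/6)·(k1 + 2k2 + 2k3 + k4) = -0.066829
x=1.640000, u=-0.066829:
  k1 = f(1.640000, -0.066829) = -0.016841
  k2 = f(1.760000, -0.068849) = -0.158724
  k3 = f(1.760000, -0.085875) = -0.141698
  k4 = f(1.880000, -0.100836) = -0.267367
  u ← -0.066829 + (0.24/6)·(k1 + 2k2 + 2k3 + k4) = -0.102231
u(1.88) ≈ -0.1022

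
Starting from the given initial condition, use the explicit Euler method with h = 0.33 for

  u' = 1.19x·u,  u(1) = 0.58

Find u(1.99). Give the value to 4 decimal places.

2.0312

Euler: u_{n+1} = u_n + h·f(x_n, u_n).
x=1.000000, u=0.580000: f=0.690200 → u ← 0.580000 + 0.33·0.690200 = 0.807766
x=1.330000, u=0.807766: f=1.278451 → u ← 0.807766 + 0.33·1.278451 = 1.229655
x=1.660000, u=1.229655: f=2.429060 → u ← 1.229655 + 0.33·2.429060 = 2.031245
u(1.99) ≈ 2.0312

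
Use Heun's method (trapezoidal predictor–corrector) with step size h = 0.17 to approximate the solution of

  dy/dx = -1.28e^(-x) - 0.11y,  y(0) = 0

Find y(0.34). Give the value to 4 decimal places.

Heun: k1 = f(x_n, y_n); k2 = f(x_n + h, y_n + h·k1); y_{n+1} = y_n + (h/2)·(k1 + k2).
x=0.000000, y=0.000000:
  k1 = f(0.000000, 0.000000) = -1.280000
  k2 = f(0.170000, -0.217600) = -1.055955
  y ← 0.000000 + (0.17/2)·(-1.280000 + (-1.055955)) = -0.198556
x=0.170000, y=-0.198556:
  k1 = f(0.170000, -0.198556) = -1.058050
  k2 = f(0.340000, -0.378425) = -0.869439
  y ← -0.198556 + (0.17/2)·(-1.058050 + (-0.869439)) = -0.362393
y(0.34) ≈ -0.3624

-0.3624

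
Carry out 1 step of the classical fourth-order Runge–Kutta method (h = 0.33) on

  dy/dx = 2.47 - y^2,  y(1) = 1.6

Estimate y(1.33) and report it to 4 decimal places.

RK4: k1 = f(x_n, y_n); k2 = f(x_n + h/2, y_n + (h/2)·k1); k3 = f(x_n + h/2, y_n + (h/2)·k2); k4 = f(x_n + h, y_n + h·k3); y_{n+1} = y_n + (h/6)·(k1 + 2k2 + 2k3 + k4).
x=1.000000, y=1.600000:
  k1 = f(1.000000, 1.600000) = -0.090000
  k2 = f(1.165000, 1.585150) = -0.042701
  k3 = f(1.165000, 1.592954) = -0.067504
  k4 = f(1.330000, 1.577724) = -0.019212
  y ← 1.600000 + (0.33/6)·(k1 + 2k2 + 2k3 + k4) = 1.581871
y(1.33) ≈ 1.5819

1.5819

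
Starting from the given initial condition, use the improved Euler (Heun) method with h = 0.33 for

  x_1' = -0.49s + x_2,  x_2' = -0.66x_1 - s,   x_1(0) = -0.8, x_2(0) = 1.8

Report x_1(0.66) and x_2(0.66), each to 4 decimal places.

0.3176, 1.6753

Heun on (x_1,x_2): k1 = f(s_n, state_n); k2 = f(s_n + h, state_n + h·k1); state_{n+1} = state_n + (h/2)·(k1 + k2).
0.000000: (-0.800000, 1.800000)
  k1 = (1.800000, 0.528000)
  predictor → (-0.206000, 1.974240)
  k2 = (1.812540, -0.194040)
  → (-0.203931, 1.855103)
0.330000: (-0.203931, 1.855103)
  k1 = (1.693403, -0.195406)
  predictor → (0.354892, 1.790620)
  k2 = (1.467220, -0.894229)
  → (0.317572, 1.675314)
(x_1(0.66), x_2(0.66)) ≈ (0.3176, 1.6753)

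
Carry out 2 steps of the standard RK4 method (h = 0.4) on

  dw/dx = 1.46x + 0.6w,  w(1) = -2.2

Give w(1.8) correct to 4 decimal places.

RK4: k1 = f(x_n, w_n); k2 = f(x_n + h/2, w_n + (h/2)·k1); k3 = f(x_n + h/2, w_n + (h/2)·k2); k4 = f(x_n + h, w_n + h·k3); w_{n+1} = w_n + (h/6)·(k1 + 2k2 + 2k3 + k4).
x=1.000000, w=-2.200000:
  k1 = f(1.000000, -2.200000) = 0.140000
  k2 = f(1.200000, -2.172000) = 0.448800
  k3 = f(1.200000, -2.110240) = 0.485856
  k4 = f(1.400000, -2.005658) = 0.840605
  w ← -2.200000 + (0.4/6)·(k1 + 2k2 + 2k3 + k4) = -2.010006
x=1.400000, w=-2.010006:
  k1 = f(1.400000, -2.010006) = 0.837997
  k2 = f(1.600000, -1.842406) = 1.230556
  k3 = f(1.600000, -1.763894) = 1.277663
  k4 = f(1.800000, -1.498940) = 1.728636
  w ← -2.010006 + (0.4/6)·(k1 + 2k2 + 2k3 + k4) = -1.504467
w(1.8) ≈ -1.5045

-1.5045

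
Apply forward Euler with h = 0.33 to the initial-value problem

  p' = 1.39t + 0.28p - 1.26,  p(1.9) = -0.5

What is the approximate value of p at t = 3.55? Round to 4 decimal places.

3.6228

Euler: p_{n+1} = p_n + h·f(t_n, p_n).
t=1.900000, p=-0.500000: f=1.241000 → p ← -0.500000 + 0.33·1.241000 = -0.090470
t=2.230000, p=-0.090470: f=1.814368 → p ← -0.090470 + 0.33·1.814368 = 0.508272
t=2.560000, p=0.508272: f=2.440716 → p ← 0.508272 + 0.33·2.440716 = 1.313708
t=2.890000, p=1.313708: f=3.124938 → p ← 1.313708 + 0.33·3.124938 = 2.344937
t=3.220000, p=2.344937: f=3.872382 → p ← 2.344937 + 0.33·3.872382 = 3.622824
p(3.55) ≈ 3.6228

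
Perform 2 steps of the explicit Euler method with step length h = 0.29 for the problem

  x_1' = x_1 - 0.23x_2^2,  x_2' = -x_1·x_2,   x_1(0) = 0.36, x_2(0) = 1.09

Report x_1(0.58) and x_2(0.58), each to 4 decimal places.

Euler on (x_1,x_2): x_1_{n+1} = x_1_n + h·x_1', x_2_{n+1} = x_2_n + h·x_2'.
0.000000: (0.360000, 1.090000); f=(0.086737, -0.392400) → (0.385154, 0.976204)
0.290000: (0.385154, 0.976204); f=(0.165970, -0.375989) → (0.433285, 0.867167)
(x_1(0.58), x_2(0.58)) ≈ (0.4333, 0.8672)

0.4333, 0.8672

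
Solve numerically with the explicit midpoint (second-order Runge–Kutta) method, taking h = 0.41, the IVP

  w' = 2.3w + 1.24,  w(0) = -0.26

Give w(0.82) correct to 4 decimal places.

Midpoint: k1 = f(s_n, w_n); k2 = f(s_n + h/2, w_n + (h/2)·k1); w_{n+1} = w_n + h·k2.
s=0.000000, w=-0.260000:
  k1 = f(0.000000, -0.260000) = 0.642000
  k2 = f(0.205000, -0.128390) = 0.944703
  w ← -0.260000 + 0.41·0.944703 = 0.127328
s=0.410000, w=0.127328:
  k1 = f(0.410000, 0.127328) = 1.532855
  k2 = f(0.615000, 0.441563) = 2.255596
  w ← 0.127328 + 0.41·2.255596 = 1.052123
w(0.82) ≈ 1.0521

1.0521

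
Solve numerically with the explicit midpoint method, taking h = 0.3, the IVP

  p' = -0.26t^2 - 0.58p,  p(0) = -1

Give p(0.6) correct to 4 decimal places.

-0.7242

Midpoint: k1 = f(t_n, p_n); k2 = f(t_n + h/2, p_n + (h/2)·k1); p_{n+1} = p_n + h·k2.
t=0.000000, p=-1.000000:
  k1 = f(0.000000, -1.000000) = 0.580000
  k2 = f(0.150000, -0.913000) = 0.523690
  p ← -1.000000 + 0.3·0.523690 = -0.842893
t=0.300000, p=-0.842893:
  k1 = f(0.300000, -0.842893) = 0.465478
  k2 = f(0.450000, -0.773071) = 0.395731
  p ← -0.842893 + 0.3·0.395731 = -0.724174
p(0.6) ≈ -0.7242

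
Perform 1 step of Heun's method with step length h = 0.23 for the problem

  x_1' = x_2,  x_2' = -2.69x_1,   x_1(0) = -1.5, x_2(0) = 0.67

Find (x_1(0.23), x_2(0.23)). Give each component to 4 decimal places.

Heun on (x_1,x_2): k1 = f(t_n, state_n); k2 = f(t_n + h, state_n + h·k1); state_{n+1} = state_n + (h/2)·(k1 + k2).
0.000000: (-1.500000, 0.670000)
  k1 = (0.670000, 4.035000)
  predictor → (-1.345900, 1.598050)
  k2 = (1.598050, 3.620471)
  → (-1.239174, 1.550379)
(x_1(0.23), x_2(0.23)) ≈ (-1.2392, 1.5504)

-1.2392, 1.5504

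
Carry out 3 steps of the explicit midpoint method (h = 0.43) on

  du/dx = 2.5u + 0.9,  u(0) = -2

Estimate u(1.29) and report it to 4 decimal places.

-30.9771

Midpoint: k1 = f(x_n, u_n); k2 = f(x_n + h/2, u_n + (h/2)·k1); u_{n+1} = u_n + h·k2.
x=0.000000, u=-2.000000:
  k1 = f(0.000000, -2.000000) = -4.100000
  k2 = f(0.215000, -2.881500) = -6.303750
  u ← -2.000000 + 0.43·(-6.303750) = -4.710612
x=0.430000, u=-4.710612:
  k1 = f(0.430000, -4.710612) = -10.876531
  k2 = f(0.645000, -7.049067) = -16.722667
  u ← -4.710612 + 0.43·(-16.722667) = -11.901359
x=0.860000, u=-11.901359:
  k1 = f(0.860000, -11.901359) = -28.853398
  k2 = f(1.075000, -18.104840) = -44.362100
  u ← -11.901359 + 0.43·(-44.362100) = -30.977062
u(1.29) ≈ -30.9771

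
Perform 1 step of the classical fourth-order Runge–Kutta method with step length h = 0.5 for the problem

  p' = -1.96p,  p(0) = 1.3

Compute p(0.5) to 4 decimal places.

RK4: k1 = f(x_n, p_n); k2 = f(x_n + h/2, p_n + (h/2)·k1); k3 = f(x_n + h/2, p_n + (h/2)·k2); k4 = f(x_n + h, p_n + h·k3); p_{n+1} = p_n + (h/6)·(k1 + 2k2 + 2k3 + k4).
x=0.000000, p=1.300000:
  k1 = f(0.000000, 1.300000) = -2.548000
  k2 = f(0.250000, 0.663000) = -1.299480
  k3 = f(0.250000, 0.975130) = -1.911255
  k4 = f(0.500000, 0.344373) = -0.674970
  p ← 1.300000 + (0.5/6)·(k1 + 2k2 + 2k3 + k4) = 0.496297
p(0.5) ≈ 0.4963

0.4963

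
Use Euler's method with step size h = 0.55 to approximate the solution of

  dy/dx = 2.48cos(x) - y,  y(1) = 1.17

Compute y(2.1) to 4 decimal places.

Euler: y_{n+1} = y_n + h·f(x_n, y_n).
x=1.000000, y=1.170000: f=0.169950 → y ← 1.170000 + 0.55·0.169950 = 1.263472
x=1.550000, y=1.263472: f=-1.211901 → y ← 1.263472 + 0.55·(-1.211901) = 0.596927
y(2.1) ≈ 0.5969

0.5969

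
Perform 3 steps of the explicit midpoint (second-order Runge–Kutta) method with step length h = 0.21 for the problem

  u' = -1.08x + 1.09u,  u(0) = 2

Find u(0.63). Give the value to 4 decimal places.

3.6902

Midpoint: k1 = f(x_n, u_n); k2 = f(x_n + h/2, u_n + (h/2)·k1); u_{n+1} = u_n + h·k2.
x=0.000000, u=2.000000:
  k1 = f(0.000000, 2.000000) = 2.180000
  k2 = f(0.105000, 2.228900) = 2.316101
  u ← 2.000000 + 0.21·2.316101 = 2.486381
x=0.210000, u=2.486381:
  k1 = f(0.210000, 2.486381) = 2.483356
  k2 = f(0.315000, 2.747134) = 2.654176
  u ← 2.486381 + 0.21·2.654176 = 3.043758
x=0.420000, u=3.043758:
  k1 = f(0.420000, 3.043758) = 2.864096
  k2 = f(0.525000, 3.344488) = 3.078492
  u ← 3.043758 + 0.21·3.078492 = 3.690241
u(0.63) ≈ 3.6902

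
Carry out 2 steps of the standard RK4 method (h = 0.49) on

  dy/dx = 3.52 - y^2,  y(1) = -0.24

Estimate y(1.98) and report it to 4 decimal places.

RK4: k1 = f(x_n, y_n); k2 = f(x_n + h/2, y_n + (h/2)·k1); k3 = f(x_n + h/2, y_n + (h/2)·k2); k4 = f(x_n + h, y_n + h·k3); y_{n+1} = y_n + (h/6)·(k1 + 2k2 + 2k3 + k4).
x=1.000000, y=-0.240000:
  k1 = f(1.000000, -0.240000) = 3.462400
  k2 = f(1.245000, 0.608288) = 3.149986
  k3 = f(1.245000, 0.531746) = 3.237246
  k4 = f(1.490000, 1.346250) = 1.707610
  y ← -0.240000 + (0.49/6)·(k1 + 2k2 + 2k3 + k4) = 1.225465
x=1.490000, y=1.225465:
  k1 = f(1.490000, 1.225465) = 2.018235
  k2 = f(1.735000, 1.719933) = 0.561831
  k3 = f(1.735000, 1.363114) = 1.661921
  k4 = f(1.980000, 2.039806) = -0.640810
  y ← 1.225465 + (0.49/6)·(k1 + 2k2 + 2k3 + k4) = 1.701168
y(1.98) ≈ 1.7012

1.7012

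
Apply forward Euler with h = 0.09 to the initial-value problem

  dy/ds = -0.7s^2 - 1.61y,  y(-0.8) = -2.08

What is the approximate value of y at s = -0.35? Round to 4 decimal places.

Euler: y_{n+1} = y_n + h·f(s_n, y_n).
s=-0.800000, y=-2.080000: f=2.900800 → y ← -2.080000 + 0.09·2.900800 = -1.818928
s=-0.710000, y=-1.818928: f=2.575604 → y ← -1.818928 + 0.09·2.575604 = -1.587124
s=-0.620000, y=-1.587124: f=2.286189 → y ← -1.587124 + 0.09·2.286189 = -1.381367
s=-0.530000, y=-1.381367: f=2.027370 → y ← -1.381367 + 0.09·2.027370 = -1.198903
s=-0.440000, y=-1.198903: f=1.794714 → y ← -1.198903 + 0.09·1.794714 = -1.037379
y(-0.35) ≈ -1.0374

-1.0374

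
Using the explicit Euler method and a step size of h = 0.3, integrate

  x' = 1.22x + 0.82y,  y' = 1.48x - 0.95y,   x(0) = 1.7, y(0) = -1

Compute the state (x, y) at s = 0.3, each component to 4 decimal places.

Euler on (x,y): x_{n+1} = x_n + h·x', y_{n+1} = y_n + h·y'.
0.000000: (1.700000, -1.000000); f=(1.254000, 3.466000) → (2.076200, 0.039800)
(x(0.3), y(0.3)) ≈ (2.0762, 0.0398)

2.0762, 0.0398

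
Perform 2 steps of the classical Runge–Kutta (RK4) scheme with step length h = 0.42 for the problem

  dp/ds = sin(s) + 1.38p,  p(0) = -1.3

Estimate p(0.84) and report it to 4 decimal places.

-3.6280

RK4: k1 = f(s_n, p_n); k2 = f(s_n + h/2, p_n + (h/2)·k1); k3 = f(s_n + h/2, p_n + (h/2)·k2); k4 = f(s_n + h, p_n + h·k3); p_{n+1} = p_n + (h/6)·(k1 + 2k2 + 2k3 + k4).
s=0.000000, p=-1.300000:
  k1 = f(0.000000, -1.300000) = -1.794000
  k2 = f(0.210000, -1.676740) = -2.105441
  k3 = f(0.210000, -1.742143) = -2.195697
  k4 = f(0.420000, -2.222193) = -2.658866
  p ← -1.300000 + (0.42/6)·(k1 + 2k2 + 2k3 + k4) = -2.213860
s=0.420000, p=-2.213860:
  k1 = f(0.420000, -2.213860) = -2.647366
  k2 = f(0.630000, -2.769807) = -3.233189
  k3 = f(0.630000, -2.892830) = -3.402960
  k4 = f(0.840000, -3.643103) = -4.282839
  p ← -2.213860 + (0.42/6)·(k1 + 2k2 + 2k3 + k4) = -3.628035
p(0.84) ≈ -3.6280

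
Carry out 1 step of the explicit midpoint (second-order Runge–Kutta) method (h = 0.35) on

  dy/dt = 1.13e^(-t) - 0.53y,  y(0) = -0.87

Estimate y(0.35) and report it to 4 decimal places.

-0.4283

Midpoint: k1 = f(t_n, y_n); k2 = f(t_n + h/2, y_n + (h/2)·k1); y_{n+1} = y_n + h·k2.
t=0.000000, y=-0.870000:
  k1 = f(0.000000, -0.870000) = 1.591100
  k2 = f(0.175000, -0.591557) = 1.262112
  y ← -0.870000 + 0.35·1.262112 = -0.428261
y(0.35) ≈ -0.4283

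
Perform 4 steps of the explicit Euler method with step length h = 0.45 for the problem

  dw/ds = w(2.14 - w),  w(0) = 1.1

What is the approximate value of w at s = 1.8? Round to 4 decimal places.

2.1394

Euler: w_{n+1} = w_n + h·f(s_n, w_n).
s=0.000000, w=1.100000: f=1.144000 → w ← 1.100000 + 0.45·1.144000 = 1.614800
s=0.450000, w=1.614800: f=0.848093 → w ← 1.614800 + 0.45·0.848093 = 1.996442
s=0.900000, w=1.996442: f=0.286606 → w ← 1.996442 + 0.45·0.286606 = 2.125414
s=1.350000, w=2.125414: f=0.031001 → w ← 2.125414 + 0.45·0.031001 = 2.139365
w(1.8) ≈ 2.1394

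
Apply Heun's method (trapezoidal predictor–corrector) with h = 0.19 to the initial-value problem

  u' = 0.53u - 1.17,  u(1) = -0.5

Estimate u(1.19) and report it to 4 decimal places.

Heun: k1 = f(x_n, u_n); k2 = f(x_n + h, u_n + h·k1); u_{n+1} = u_n + (h/2)·(k1 + k2).
x=1.000000, u=-0.500000:
  k1 = f(1.000000, -0.500000) = -1.435000
  k2 = f(1.190000, -0.772650) = -1.579505
  u ← -0.500000 + (0.19/2)·(-1.435000 + (-1.579505)) = -0.786378
u(1.19) ≈ -0.7864

-0.7864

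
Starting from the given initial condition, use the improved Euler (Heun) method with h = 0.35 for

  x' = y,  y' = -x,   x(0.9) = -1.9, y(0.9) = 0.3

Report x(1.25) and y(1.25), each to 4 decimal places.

Heun on (x,y): k1 = f(t_n, state_n); k2 = f(t_n + h, state_n + h·k1); state_{n+1} = state_n + (h/2)·(k1 + k2).
0.900000: (-1.900000, 0.300000)
  k1 = (0.300000, 1.900000)
  predictor → (-1.795000, 0.965000)
  k2 = (0.965000, 1.795000)
  → (-1.678625, 0.946625)
(x(1.25), y(1.25)) ≈ (-1.6786, 0.9466)

-1.6786, 0.9466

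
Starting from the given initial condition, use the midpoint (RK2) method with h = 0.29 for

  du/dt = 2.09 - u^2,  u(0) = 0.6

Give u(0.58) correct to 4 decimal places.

Midpoint: k1 = f(t_n, u_n); k2 = f(t_n + h/2, u_n + (h/2)·k1); u_{n+1} = u_n + h·k2.
t=0.000000, u=0.600000:
  k1 = f(0.000000, 0.600000) = 1.730000
  k2 = f(0.145000, 0.850850) = 1.366054
  u ← 0.600000 + 0.29·1.366054 = 0.996156
t=0.290000, u=0.996156:
  k1 = f(0.290000, 0.996156) = 1.097674
  k2 = f(0.435000, 1.155318) = 0.755239
  u ← 0.996156 + 0.29·0.755239 = 1.215175
u(0.58) ≈ 1.2152

1.2152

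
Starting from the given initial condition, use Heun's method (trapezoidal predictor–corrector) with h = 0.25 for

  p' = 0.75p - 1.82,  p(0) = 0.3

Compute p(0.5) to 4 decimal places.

-0.6617

Heun: k1 = f(t_n, p_n); k2 = f(t_n + h, p_n + h·k1); p_{n+1} = p_n + (h/2)·(k1 + k2).
t=0.000000, p=0.300000:
  k1 = f(0.000000, 0.300000) = -1.595000
  k2 = f(0.250000, -0.098750) = -1.894063
  p ← 0.300000 + (0.25/2)·(-1.595000 + (-1.894063)) = -0.136133
t=0.250000, p=-0.136133:
  k1 = f(0.250000, -0.136133) = -1.922100
  k2 = f(0.500000, -0.616658) = -2.282493
  p ← -0.136133 + (0.25/2)·(-1.922100 + (-2.282493)) = -0.661707
p(0.5) ≈ -0.6617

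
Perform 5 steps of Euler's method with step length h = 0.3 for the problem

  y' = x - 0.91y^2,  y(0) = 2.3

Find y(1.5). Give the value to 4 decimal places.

Euler: y_{n+1} = y_n + h·f(x_n, y_n).
x=0.000000, y=2.300000: f=-4.813900 → y ← 2.300000 + 0.3·(-4.813900) = 0.855830
x=0.300000, y=0.855830: f=-0.366525 → y ← 0.855830 + 0.3·(-0.366525) = 0.745873
x=0.600000, y=0.745873: f=0.093744 → y ← 0.745873 + 0.3·0.093744 = 0.773996
x=0.900000, y=0.773996: f=0.354847 → y ← 0.773996 + 0.3·0.354847 = 0.880450
x=1.200000, y=0.880450: f=0.494576 → y ← 0.880450 + 0.3·0.494576 = 1.028822
y(1.5) ≈ 1.0288

1.0288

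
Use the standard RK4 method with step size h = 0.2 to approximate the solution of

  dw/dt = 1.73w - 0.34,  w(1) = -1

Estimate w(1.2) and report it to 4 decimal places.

RK4: k1 = f(t_n, w_n); k2 = f(t_n + h/2, w_n + (h/2)·k1); k3 = f(t_n + h/2, w_n + (h/2)·k2); k4 = f(t_n + h, w_n + h·k3); w_{n+1} = w_n + (h/6)·(k1 + 2k2 + 2k3 + k4).
t=1.000000, w=-1.000000:
  k1 = f(1.000000, -1.000000) = -2.070000
  k2 = f(1.100000, -1.207000) = -2.428110
  k3 = f(1.100000, -1.242811) = -2.490063
  k4 = f(1.200000, -1.498013) = -2.931562
  w ← -1.000000 + (0.2/6)·(k1 + 2k2 + 2k3 + k4) = -1.494597
w(1.2) ≈ -1.4946

-1.4946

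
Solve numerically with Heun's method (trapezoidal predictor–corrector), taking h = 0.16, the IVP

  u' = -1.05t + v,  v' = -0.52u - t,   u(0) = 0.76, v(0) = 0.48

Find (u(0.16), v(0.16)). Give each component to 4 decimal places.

Heun on (u,v): k1 = f(t_n, state_n); k2 = f(t_n + h, state_n + h·k1); state_{n+1} = state_n + (h/2)·(k1 + k2).
0.000000: (0.760000, 0.480000)
  k1 = (0.480000, -0.395200)
  predictor → (0.836800, 0.416768)
  k2 = (0.248768, -0.595136)
  → (0.818301, 0.400773)
(u(0.16), v(0.16)) ≈ (0.8183, 0.4008)

0.8183, 0.4008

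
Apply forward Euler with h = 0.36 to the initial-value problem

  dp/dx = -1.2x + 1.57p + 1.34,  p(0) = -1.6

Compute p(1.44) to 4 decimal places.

-6.6682

Euler: p_{n+1} = p_n + h·f(x_n, p_n).
x=0.000000, p=-1.600000: f=-1.172000 → p ← -1.600000 + 0.36·(-1.172000) = -2.021920
x=0.360000, p=-2.021920: f=-2.266414 → p ← -2.021920 + 0.36·(-2.266414) = -2.837829
x=0.720000, p=-2.837829: f=-3.979392 → p ← -2.837829 + 0.36·(-3.979392) = -4.270410
x=1.080000, p=-4.270410: f=-6.660544 → p ← -4.270410 + 0.36·(-6.660544) = -6.668206
p(1.44) ≈ -6.6682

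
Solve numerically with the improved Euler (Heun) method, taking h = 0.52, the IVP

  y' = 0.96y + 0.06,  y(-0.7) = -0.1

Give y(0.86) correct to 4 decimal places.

Heun: k1 = f(s_n, y_n); k2 = f(s_n + h, y_n + h·k1); y_{n+1} = y_n + (h/2)·(k1 + k2).
s=-0.700000, y=-0.100000:
  k1 = f(-0.700000, -0.100000) = -0.036000
  k2 = f(-0.180000, -0.118720) = -0.053971
  y ← -0.100000 + (0.52/2)·(-0.036000 + (-0.053971)) = -0.123393
s=-0.180000, y=-0.123393:
  k1 = f(-0.180000, -0.123393) = -0.058457
  k2 = f(0.340000, -0.153790) = -0.087638
  y ← -0.123393 + (0.52/2)·(-0.058457 + (-0.087638)) = -0.161377
s=0.340000, y=-0.161377:
  k1 = f(0.340000, -0.161377) = -0.094922
  k2 = f(0.860000, -0.210737) = -0.142307
  y ← -0.161377 + (0.52/2)·(-0.094922 + (-0.142307)) = -0.223057
y(0.86) ≈ -0.2231

-0.2231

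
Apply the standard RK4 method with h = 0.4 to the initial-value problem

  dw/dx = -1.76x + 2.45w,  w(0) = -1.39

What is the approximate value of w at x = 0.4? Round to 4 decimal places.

RK4: k1 = f(x_n, w_n); k2 = f(x_n + h/2, w_n + (h/2)·k1); k3 = f(x_n + h/2, w_n + (h/2)·k2); k4 = f(x_n + h, w_n + h·k3); w_{n+1} = w_n + (h/6)·(k1 + 2k2 + 2k3 + k4).
x=0.000000, w=-1.390000:
  k1 = f(0.000000, -1.390000) = -3.405500
  k2 = f(0.200000, -2.071100) = -5.426195
  k3 = f(0.200000, -2.475239) = -6.416336
  k4 = f(0.400000, -3.956534) = -10.397509
  w ← -1.390000 + (0.4/6)·(k1 + 2k2 + 2k3 + k4) = -3.889205
w(0.4) ≈ -3.8892

-3.8892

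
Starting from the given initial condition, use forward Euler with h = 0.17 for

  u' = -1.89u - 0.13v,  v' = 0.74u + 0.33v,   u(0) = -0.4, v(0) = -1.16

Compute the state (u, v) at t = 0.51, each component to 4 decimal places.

Euler on (u,v): u_{n+1} = u_n + h·u', v_{n+1} = v_n + h·v'.
0.000000: (-0.400000, -1.160000); f=(0.906800, -0.678800) → (-0.245844, -1.275396)
0.170000: (-0.245844, -1.275396); f=(0.630447, -0.602805) → (-0.138668, -1.377873)
0.340000: (-0.138668, -1.377873); f=(0.441206, -0.557312) → (-0.063663, -1.472616)
(u(0.51), v(0.51)) ≈ (-0.0637, -1.4726)

-0.0637, -1.4726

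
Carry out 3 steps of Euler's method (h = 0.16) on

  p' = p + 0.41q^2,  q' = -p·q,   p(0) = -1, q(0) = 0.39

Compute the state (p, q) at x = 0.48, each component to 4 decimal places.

Euler on (p,q): p_{n+1} = p_n + h·p', q_{n+1} = q_n + h·q'.
0.000000: (-1.000000, 0.390000); f=(-0.937639, 0.390000) → (-1.150022, 0.452400)
0.160000: (-1.150022, 0.452400); f=(-1.066109, 0.520270) → (-1.320600, 0.535643)
0.320000: (-1.320600, 0.535643); f=(-1.202965, 0.707370) → (-1.513074, 0.648822)
(p(0.48), q(0.48)) ≈ (-1.5131, 0.6488)

-1.5131, 0.6488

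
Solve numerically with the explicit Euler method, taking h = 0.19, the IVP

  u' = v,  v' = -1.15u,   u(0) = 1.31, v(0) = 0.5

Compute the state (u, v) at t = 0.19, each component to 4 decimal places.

Euler on (u,v): u_{n+1} = u_n + h·u', v_{n+1} = v_n + h·v'.
0.000000: (1.310000, 0.500000); f=(0.500000, -1.506500) → (1.405000, 0.213765)
(u(0.19), v(0.19)) ≈ (1.4050, 0.2138)

1.4050, 0.2138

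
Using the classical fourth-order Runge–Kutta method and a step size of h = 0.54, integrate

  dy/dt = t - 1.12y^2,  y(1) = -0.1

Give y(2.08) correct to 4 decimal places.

1.0774

RK4: k1 = f(t_n, y_n); k2 = f(t_n + h/2, y_n + (h/2)·k1); k3 = f(t_n + h/2, y_n + (h/2)·k2); k4 = f(t_n + h, y_n + h·k3); y_{n+1} = y_n + (h/6)·(k1 + 2k2 + 2k3 + k4).
t=1.000000, y=-0.100000:
  k1 = f(1.000000, -0.100000) = 0.988800
  k2 = f(1.270000, 0.166976) = 1.238773
  k3 = f(1.270000, 0.234469) = 1.208427
  k4 = f(1.540000, 0.552551) = 1.198050
  y ← -0.100000 + (0.54/6)·(k1 + 2k2 + 2k3 + k4) = 0.537313
t=1.540000, y=0.537313:
  k1 = f(1.540000, 0.537313) = 1.216651
  k2 = f(1.810000, 0.865808) = 0.970421
  k3 = f(1.810000, 0.799326) = 1.094407
  k4 = f(2.080000, 1.128292) = 0.654191
  y ← 0.537313 + (0.54/6)·(k1 + 2k2 + 2k3 + k4) = 1.077357
y(2.08) ≈ 1.0774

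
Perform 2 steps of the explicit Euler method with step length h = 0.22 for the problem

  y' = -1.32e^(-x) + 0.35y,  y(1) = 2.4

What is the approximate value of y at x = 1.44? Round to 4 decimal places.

2.5830

Euler: y_{n+1} = y_n + h·f(x_n, y_n).
x=1.000000, y=2.400000: f=0.354399 → y ← 2.400000 + 0.22·0.354399 = 2.477968
x=1.220000, y=2.477968: f=0.477585 → y ← 2.477968 + 0.22·0.477585 = 2.583036
y(1.44) ≈ 2.5830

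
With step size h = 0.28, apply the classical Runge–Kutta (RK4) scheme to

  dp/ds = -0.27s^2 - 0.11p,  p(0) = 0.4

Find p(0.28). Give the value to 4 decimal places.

0.3859

RK4: k1 = f(s_n, p_n); k2 = f(s_n + h/2, p_n + (h/2)·k1); k3 = f(s_n + h/2, p_n + (h/2)·k2); k4 = f(s_n + h, p_n + h·k3); p_{n+1} = p_n + (h/6)·(k1 + 2k2 + 2k3 + k4).
s=0.000000, p=0.400000:
  k1 = f(0.000000, 0.400000) = -0.044000
  k2 = f(0.140000, 0.393840) = -0.048614
  k3 = f(0.140000, 0.393194) = -0.048543
  k4 = f(0.280000, 0.386408) = -0.063673
  p ← 0.400000 + (0.28/6)·(k1 + 2k2 + 2k3 + k4) = 0.385907
p(0.28) ≈ 0.3859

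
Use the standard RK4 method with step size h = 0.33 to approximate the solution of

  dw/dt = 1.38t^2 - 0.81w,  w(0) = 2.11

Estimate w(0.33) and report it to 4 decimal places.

1.6306

RK4: k1 = f(t_n, w_n); k2 = f(t_n + h/2, w_n + (h/2)·k1); k3 = f(t_n + h/2, w_n + (h/2)·k2); k4 = f(t_n + h, w_n + h·k3); w_{n+1} = w_n + (h/6)·(k1 + 2k2 + 2k3 + k4).
t=0.000000, w=2.110000:
  k1 = f(0.000000, 2.110000) = -1.709100
  k2 = f(0.165000, 1.827998) = -1.443108
  k3 = f(0.165000, 1.871887) = -1.478658
  k4 = f(0.330000, 1.622043) = -1.163573
  w ← 2.110000 + (0.33/6)·(k1 + 2k2 + 2k3 + k4) = 1.630609
w(0.33) ≈ 1.6306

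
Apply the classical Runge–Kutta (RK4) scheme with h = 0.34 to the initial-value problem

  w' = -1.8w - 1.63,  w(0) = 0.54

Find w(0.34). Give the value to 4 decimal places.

RK4: k1 = f(x_n, w_n); k2 = f(x_n + h/2, w_n + (h/2)·k1); k3 = f(x_n + h/2, w_n + (h/2)·k2); k4 = f(x_n + h, w_n + h·k3); w_{n+1} = w_n + (h/6)·(k1 + 2k2 + 2k3 + k4).
x=0.000000, w=0.540000:
  k1 = f(0.000000, 0.540000) = -2.602000
  k2 = f(0.170000, 0.097660) = -1.805788
  k3 = f(0.170000, 0.233016) = -2.049429
  k4 = f(0.340000, -0.156806) = -1.347750
  w ← 0.540000 + (0.34/6)·(k1 + 2k2 + 2k3 + k4) = -0.120744
w(0.34) ≈ -0.1207

-0.1207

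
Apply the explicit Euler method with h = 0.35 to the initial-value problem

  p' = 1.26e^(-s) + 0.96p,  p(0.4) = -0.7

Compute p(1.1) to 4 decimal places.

Euler: p_{n+1} = p_n + h·f(s_n, p_n).
s=0.400000, p=-0.700000: f=0.172603 → p ← -0.700000 + 0.35·0.172603 = -0.639589
s=0.750000, p=-0.639589: f=-0.018823 → p ← -0.639589 + 0.35·(-0.018823) = -0.646177
p(1.1) ≈ -0.6462

-0.6462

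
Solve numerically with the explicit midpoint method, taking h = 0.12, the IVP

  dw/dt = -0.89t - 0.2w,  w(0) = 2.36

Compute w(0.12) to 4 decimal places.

2.2976

Midpoint: k1 = f(t_n, w_n); k2 = f(t_n + h/2, w_n + (h/2)·k1); w_{n+1} = w_n + h·k2.
t=0.000000, w=2.360000:
  k1 = f(0.000000, 2.360000) = -0.472000
  k2 = f(0.060000, 2.331680) = -0.519736
  w ← 2.360000 + 0.12·(-0.519736) = 2.297632
w(0.12) ≈ 2.2976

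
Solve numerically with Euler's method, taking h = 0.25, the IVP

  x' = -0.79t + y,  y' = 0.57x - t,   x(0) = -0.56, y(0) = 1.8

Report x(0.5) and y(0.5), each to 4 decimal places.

Euler on (x,y): x_{n+1} = x_n + h·x', y_{n+1} = y_n + h·y'.
0.000000: (-0.560000, 1.800000); f=(1.800000, -0.319200) → (-0.110000, 1.720200)
0.250000: (-0.110000, 1.720200); f=(1.522700, -0.312700) → (0.270675, 1.642025)
(x(0.5), y(0.5)) ≈ (0.2707, 1.6420)

0.2707, 1.6420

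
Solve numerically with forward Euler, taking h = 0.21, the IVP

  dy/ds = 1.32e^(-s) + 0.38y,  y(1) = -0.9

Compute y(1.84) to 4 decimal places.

Euler: y_{n+1} = y_n + h·f(s_n, y_n).
s=1.000000, y=-0.900000: f=0.143601 → y ← -0.900000 + 0.21·0.143601 = -0.869844
s=1.210000, y=-0.869844: f=0.063080 → y ← -0.869844 + 0.21·0.063080 = -0.856597
s=1.420000, y=-0.856597: f=-0.006444 → y ← -0.856597 + 0.21·(-0.006444) = -0.857950
s=1.630000, y=-0.857950: f=-0.067394 → y ← -0.857950 + 0.21·(-0.067394) = -0.872103
y(1.84) ≈ -0.8721

-0.8721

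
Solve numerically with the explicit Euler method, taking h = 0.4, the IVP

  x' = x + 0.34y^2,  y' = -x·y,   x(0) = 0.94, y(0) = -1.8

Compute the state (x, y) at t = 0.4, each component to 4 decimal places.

1.7566, -1.1232

Euler on (x,y): x_{n+1} = x_n + h·x', y_{n+1} = y_n + h·y'.
0.000000: (0.940000, -1.800000); f=(2.041600, 1.692000) → (1.756640, -1.123200)
(x(0.4), y(0.4)) ≈ (1.7566, -1.1232)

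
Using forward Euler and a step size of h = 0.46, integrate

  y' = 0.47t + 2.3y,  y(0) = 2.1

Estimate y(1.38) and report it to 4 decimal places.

18.7080

Euler: y_{n+1} = y_n + h·f(t_n, y_n).
t=0.000000, y=2.100000: f=4.830000 → y ← 2.100000 + 0.46·4.830000 = 4.321800
t=0.460000, y=4.321800: f=10.156340 → y ← 4.321800 + 0.46·10.156340 = 8.993716
t=0.920000, y=8.993716: f=21.117948 → y ← 8.993716 + 0.46·21.117948 = 18.707972
y(1.38) ≈ 18.7080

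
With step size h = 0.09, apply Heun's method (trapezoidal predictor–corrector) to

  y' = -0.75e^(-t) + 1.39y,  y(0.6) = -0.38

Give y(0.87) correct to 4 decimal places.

-0.6717

Heun: k1 = f(t_n, y_n); k2 = f(t_n + h, y_n + h·k1); y_{n+1} = y_n + (h/2)·(k1 + k2).
t=0.600000, y=-0.380000:
  k1 = f(0.600000, -0.380000) = -0.939809
  k2 = f(0.690000, -0.464583) = -1.021952
  y ← -0.380000 + (0.09/2)·(-0.939809 + (-1.021952)) = -0.468279
t=0.690000, y=-0.468279:
  k1 = f(0.690000, -0.468279) = -1.027090
  k2 = f(0.780000, -0.560717) = -1.123202
  y ← -0.468279 + (0.09/2)·(-1.027090 + (-1.123202)) = -0.565042
t=0.780000, y=-0.565042:
  k1 = f(0.780000, -0.565042) = -1.129213
  k2 = f(0.870000, -0.666672) = -1.240887
  y ← -0.565042 + (0.09/2)·(-1.129213 + (-1.240887)) = -0.671697
y(0.87) ≈ -0.6717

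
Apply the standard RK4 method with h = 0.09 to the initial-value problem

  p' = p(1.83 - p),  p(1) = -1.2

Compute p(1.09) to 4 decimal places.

-1.6030

RK4: k1 = f(t_n, p_n); k2 = f(t_n + h/2, p_n + (h/2)·k1); k3 = f(t_n + h/2, p_n + (h/2)·k2); k4 = f(t_n + h, p_n + h·k3); p_{n+1} = p_n + (h/6)·(k1 + 2k2 + 2k3 + k4).
t=1.000000, p=-1.200000:
  k1 = f(1.000000, -1.200000) = -3.636000
  k2 = f(1.045000, -1.363620) = -4.354884
  k3 = f(1.045000, -1.395970) = -4.503356
  k4 = f(1.090000, -1.605302) = -5.514698
  p ← -1.200000 + (0.09/6)·(k1 + 2k2 + 2k3 + k4) = -1.603008
p(1.09) ≈ -1.6030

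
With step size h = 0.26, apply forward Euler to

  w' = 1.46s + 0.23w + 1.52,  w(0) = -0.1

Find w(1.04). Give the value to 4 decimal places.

2.2183

Euler: w_{n+1} = w_n + h·f(s_n, w_n).
s=0.000000, w=-0.100000: f=1.497000 → w ← -0.100000 + 0.26·1.497000 = 0.289220
s=0.260000, w=0.289220: f=1.966121 → w ← 0.289220 + 0.26·1.966121 = 0.800411
s=0.520000, w=0.800411: f=2.463295 → w ← 0.800411 + 0.26·2.463295 = 1.440868
s=0.780000, w=1.440868: f=2.990200 → w ← 1.440868 + 0.26·2.990200 = 2.218320
w(1.04) ≈ 2.2183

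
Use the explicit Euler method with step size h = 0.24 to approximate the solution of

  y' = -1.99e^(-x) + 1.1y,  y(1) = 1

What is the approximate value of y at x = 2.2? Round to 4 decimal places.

Euler: y_{n+1} = y_n + h·f(x_n, y_n).
x=1.000000, y=1.000000: f=0.367920 → y ← 1.000000 + 0.24·0.367920 = 1.088301
x=1.240000, y=1.088301: f=0.621256 → y ← 1.088301 + 0.24·0.621256 = 1.237402
x=1.480000, y=1.237402: f=0.908144 → y ← 1.237402 + 0.24·0.908144 = 1.455357
x=1.720000, y=1.455357: f=1.244551 → y ← 1.455357 + 0.24·1.244551 = 1.754049
x=1.960000, y=1.754049: f=1.649146 → y ← 1.754049 + 0.24·1.649146 = 2.149844
y(2.2) ≈ 2.1498

2.1498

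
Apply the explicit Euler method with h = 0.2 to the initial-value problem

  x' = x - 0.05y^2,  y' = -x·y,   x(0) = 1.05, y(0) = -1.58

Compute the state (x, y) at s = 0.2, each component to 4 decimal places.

1.2350, -1.2482

Euler on (x,y): x_{n+1} = x_n + h·x', y_{n+1} = y_n + h·y'.
0.000000: (1.050000, -1.580000); f=(0.925180, 1.659000) → (1.235036, -1.248200)
(x(0.2), y(0.2)) ≈ (1.2350, -1.2482)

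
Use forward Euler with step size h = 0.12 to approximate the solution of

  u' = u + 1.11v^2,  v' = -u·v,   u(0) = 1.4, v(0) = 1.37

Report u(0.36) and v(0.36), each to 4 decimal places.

2.5801, 0.6549

Euler on (u,v): u_{n+1} = u_n + h·u', v_{n+1} = v_n + h·v'.
0.000000: (1.400000, 1.370000); f=(3.483359, -1.918000) → (1.818003, 1.139840)
0.120000: (1.818003, 1.139840); f=(3.260154, -2.072233) → (2.209222, 0.891172)
0.240000: (2.209222, 0.891172); f=(3.090770, -1.968797) → (2.580114, 0.654916)
(u(0.36), v(0.36)) ≈ (2.5801, 0.6549)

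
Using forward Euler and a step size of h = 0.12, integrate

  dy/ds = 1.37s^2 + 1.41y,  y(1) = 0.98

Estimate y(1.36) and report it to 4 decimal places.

2.2850

Euler: y_{n+1} = y_n + h·f(s_n, y_n).
s=1.000000, y=0.980000: f=2.751800 → y ← 0.980000 + 0.12·2.751800 = 1.310216
s=1.120000, y=1.310216: f=3.565933 → y ← 1.310216 + 0.12·3.565933 = 1.738128
s=1.240000, y=1.738128: f=4.557272 → y ← 1.738128 + 0.12·4.557272 = 2.285001
y(1.36) ≈ 2.2850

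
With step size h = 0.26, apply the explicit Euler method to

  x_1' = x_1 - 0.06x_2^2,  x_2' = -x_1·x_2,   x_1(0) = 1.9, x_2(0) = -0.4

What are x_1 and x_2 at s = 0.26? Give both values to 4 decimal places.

2.3915, -0.2024

Euler on (x_1,x_2): x_1_{n+1} = x_1_n + h·x_1', x_2_{n+1} = x_2_n + h·x_2'.
0.000000: (1.900000, -0.400000); f=(1.890400, 0.760000) → (2.391504, -0.202400)
(x_1(0.26), x_2(0.26)) ≈ (2.3915, -0.2024)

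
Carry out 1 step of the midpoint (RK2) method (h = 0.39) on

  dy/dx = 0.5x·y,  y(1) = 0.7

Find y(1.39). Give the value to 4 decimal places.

0.8790

Midpoint: k1 = f(x_n, y_n); k2 = f(x_n + h/2, y_n + (h/2)·k1); y_{n+1} = y_n + h·k2.
x=1.000000, y=0.700000:
  k1 = f(1.000000, 0.700000) = 0.350000
  k2 = f(1.195000, 0.768250) = 0.459029
  y ← 0.700000 + 0.39·0.459029 = 0.879021
y(1.39) ≈ 0.8790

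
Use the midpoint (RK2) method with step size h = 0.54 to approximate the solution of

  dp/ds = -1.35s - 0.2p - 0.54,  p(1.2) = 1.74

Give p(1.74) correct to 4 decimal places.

0.2620

Midpoint: k1 = f(s_n, p_n); k2 = f(s_n + h/2, p_n + (h/2)·k1); p_{n+1} = p_n + h·k2.
s=1.200000, p=1.740000:
  k1 = f(1.200000, 1.740000) = -2.508000
  k2 = f(1.470000, 1.062840) = -2.737068
  p ← 1.740000 + 0.54·(-2.737068) = 0.261983
p(1.74) ≈ 0.2620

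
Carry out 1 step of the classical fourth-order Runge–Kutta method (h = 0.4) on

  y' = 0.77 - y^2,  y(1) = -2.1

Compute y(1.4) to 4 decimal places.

-7.9295

RK4: k1 = f(x_n, y_n); k2 = f(x_n + h/2, y_n + (h/2)·k1); k3 = f(x_n + h/2, y_n + (h/2)·k2); k4 = f(x_n + h, y_n + h·k3); y_{n+1} = y_n + (h/6)·(k1 + 2k2 + 2k3 + k4).
x=1.000000, y=-2.100000:
  k1 = f(1.000000, -2.100000) = -3.640000
  k2 = f(1.200000, -2.828000) = -7.227584
  k3 = f(1.200000, -3.545517) = -11.800689
  k4 = f(1.400000, -6.820276) = -45.746161
  y ← -2.100000 + (0.4/6)·(k1 + 2k2 + 2k3 + k4) = -7.929514
y(1.4) ≈ -7.9295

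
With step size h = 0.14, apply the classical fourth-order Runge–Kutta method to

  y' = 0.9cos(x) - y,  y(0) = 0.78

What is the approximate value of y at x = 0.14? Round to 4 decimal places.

0.7953

RK4: k1 = f(x_n, y_n); k2 = f(x_n + h/2, y_n + (h/2)·k1); k3 = f(x_n + h/2, y_n + (h/2)·k2); k4 = f(x_n + h, y_n + h·k3); y_{n+1} = y_n + (h/6)·(k1 + 2k2 + 2k3 + k4).
x=0.000000, y=0.780000:
  k1 = f(0.000000, 0.780000) = 0.120000
  k2 = f(0.070000, 0.788400) = 0.109396
  k3 = f(0.070000, 0.787658) = 0.110138
  k4 = f(0.140000, 0.795419) = 0.095775
  y ← 0.780000 + (0.14/6)·(k1 + 2k2 + 2k3 + k4) = 0.795280
y(0.14) ≈ 0.7953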